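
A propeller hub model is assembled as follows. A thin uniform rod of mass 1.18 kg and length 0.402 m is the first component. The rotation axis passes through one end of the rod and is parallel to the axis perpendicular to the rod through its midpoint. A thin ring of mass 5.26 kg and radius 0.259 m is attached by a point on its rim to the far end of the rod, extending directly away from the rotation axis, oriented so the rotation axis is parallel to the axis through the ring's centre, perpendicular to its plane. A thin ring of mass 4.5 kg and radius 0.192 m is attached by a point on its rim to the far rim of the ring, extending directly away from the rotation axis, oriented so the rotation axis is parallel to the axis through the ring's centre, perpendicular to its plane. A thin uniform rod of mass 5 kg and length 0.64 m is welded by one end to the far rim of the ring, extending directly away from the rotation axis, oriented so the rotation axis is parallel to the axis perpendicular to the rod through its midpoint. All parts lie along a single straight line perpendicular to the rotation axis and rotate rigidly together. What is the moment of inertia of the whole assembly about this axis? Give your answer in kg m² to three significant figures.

Thin rod: I_cm = (1/12)ML² = (1/12)(1.18)(0.402)² = 0.015891 kg m²; centre at d = 0.201 m, so the parallel axis theorem gives I = 0.015891 + (1.18)(0.201)² = 0.063564 kg m².
Thin ring: I_cm = MR² = (5.26)(0.259)² = 0.35285 kg m²; centre at d = 0.201 + 0.201 + 0.259 = 0.661 m, so the parallel axis theorem gives I = 0.35285 + (5.26)(0.661)² = 2.6511 kg m².
Thin ring: I_cm = MR² = (4.5)(0.192)² = 0.16589 kg m²; centre at d = 0.201 + 0.201 + 0.259 + 0.259 + 0.192 = 1.112 m, so the parallel axis theorem gives I = 0.16589 + (4.5)(1.112)² = 5.7303 kg m².
Thin rod: I_cm = (1/12)ML² = (1/12)(5)(0.64)² = 0.17067 kg m²; centre at d = 0.201 + 0.201 + 0.259 + 0.259 + 0.192 + 0.192 + 0.32 = 1.624 m, so the parallel axis theorem gives I = 0.17067 + (5)(1.624)² = 13.358 kg m².
Total I = 0.063564 + 2.6511 + 5.7303 + 13.358 = 21.802 kg m².

21.8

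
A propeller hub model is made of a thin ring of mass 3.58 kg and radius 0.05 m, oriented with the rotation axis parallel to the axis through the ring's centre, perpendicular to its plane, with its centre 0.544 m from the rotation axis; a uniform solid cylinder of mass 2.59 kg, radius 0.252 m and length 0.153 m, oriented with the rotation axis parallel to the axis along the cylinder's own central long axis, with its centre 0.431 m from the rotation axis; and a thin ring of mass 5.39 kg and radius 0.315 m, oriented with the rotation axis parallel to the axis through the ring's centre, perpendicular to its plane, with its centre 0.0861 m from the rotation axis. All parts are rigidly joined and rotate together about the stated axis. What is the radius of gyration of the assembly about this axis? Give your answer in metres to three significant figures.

Thin ring: I_cm = MR² = (3.58)(0.05)² = 0.00895 kg m²; centre at d = 0.544 m, so I = I_cm + Md² gives I = 0.00895 + (3.58)(0.544)² = 1.0684 kg m².
Solid cylinder: I_cm = (1/2)MR² = (1/2)(2.59)(0.252)² = 0.082238 kg m²; centre at d = 0.431 m, so I = I_cm + Md² gives I = 0.082238 + (2.59)(0.431)² = 0.56336 kg m².
Thin ring: I_cm = MR² = (5.39)(0.315)² = 0.53482 kg m²; centre at d = 0.0861 m, so I = I_cm + Md² gives I = 0.53482 + (5.39)(0.0861)² = 0.57478 kg m².
Total I = 2.2065 kg m²; total mass M = 11.56 kg.
k = √(I/M) = √(2.2065/11.56) = 0.43689 m.

0.437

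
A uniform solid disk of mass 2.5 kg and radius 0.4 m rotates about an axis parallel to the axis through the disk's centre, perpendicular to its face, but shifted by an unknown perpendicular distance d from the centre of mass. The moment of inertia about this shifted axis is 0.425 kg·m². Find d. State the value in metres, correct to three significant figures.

About the centre-of-mass axis, I_cm = (1/2)MR² = (1/2)(2.5)(0.4)² = 0.2 kg·m².
Parallel axis theorem: I = I_cm + Md², so Md² = 0.425 − 0.2 = 0.225 kg·m².
d = √(0.225 / 2.5) = 0.3 m.

0.300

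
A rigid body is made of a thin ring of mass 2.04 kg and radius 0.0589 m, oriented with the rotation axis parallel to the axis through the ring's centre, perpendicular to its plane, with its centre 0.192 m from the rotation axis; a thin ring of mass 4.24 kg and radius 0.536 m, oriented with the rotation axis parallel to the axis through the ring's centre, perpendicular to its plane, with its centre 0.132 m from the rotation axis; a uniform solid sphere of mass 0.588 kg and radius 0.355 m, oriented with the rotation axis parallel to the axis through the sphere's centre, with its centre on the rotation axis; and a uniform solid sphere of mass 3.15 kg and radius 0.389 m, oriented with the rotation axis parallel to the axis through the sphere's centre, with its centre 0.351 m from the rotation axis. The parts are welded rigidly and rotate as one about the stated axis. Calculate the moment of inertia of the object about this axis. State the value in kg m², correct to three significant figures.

Thin ring: I_cm = MR² = (2.04)(0.0589)² = 0.0070772 kg m²; centre at d = 0.192 m, so the parallel axis theorem gives I = 0.0070772 + (2.04)(0.192)² = 0.08228 kg m².
Thin ring: I_cm = MR² = (4.24)(0.536)² = 1.2181 kg m²; centre at d = 0.132 m, so the parallel axis theorem gives I = 1.2181 + (4.24)(0.132)² = 1.292 kg m².
Solid sphere: I_cm = (2/5)MR² = (2/5)(0.588)(0.355)² = 0.029641 kg m²; axis through the centre, so I = 0.029641 kg m².
Solid sphere: I_cm = (2/5)MR² = (2/5)(3.15)(0.389)² = 0.19066 kg m²; centre at d = 0.351 m, so the parallel axis theorem gives I = 0.19066 + (3.15)(0.351)² = 0.57875 kg m².
Total I = 0.08228 + 1.292 + 0.029641 + 0.57875 = 1.9827 kg m².

1.98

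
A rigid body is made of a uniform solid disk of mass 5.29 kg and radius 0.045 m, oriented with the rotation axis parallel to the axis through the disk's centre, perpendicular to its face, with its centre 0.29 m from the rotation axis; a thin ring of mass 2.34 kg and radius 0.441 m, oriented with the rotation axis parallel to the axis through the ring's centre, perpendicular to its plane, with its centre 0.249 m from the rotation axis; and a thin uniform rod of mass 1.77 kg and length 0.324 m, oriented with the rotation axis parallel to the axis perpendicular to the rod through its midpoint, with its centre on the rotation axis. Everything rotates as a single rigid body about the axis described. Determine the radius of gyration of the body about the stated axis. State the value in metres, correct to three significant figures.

0.337

Solid disk: I_cm = (1/2)MR² = (1/2)(5.29)(0.045)² = 0.0053561 kg m^2; centre at d = 0.29 m, so the parallel axis theorem gives I = 0.0053561 + (5.29)(0.29)² = 0.45025 kg m^2.
Thin ring: I_cm = MR² = (2.34)(0.441)² = 0.45509 kg m^2; centre at d = 0.249 m, so the parallel axis theorem gives I = 0.45509 + (2.34)(0.249)² = 0.60017 kg m^2.
Thin rod: I_cm = (1/12)ML² = (1/12)(1.77)(0.324)² = 0.015484 kg m^2; axis through the centre, so I = 0.015484 kg m^2.
Total I = 1.0659 kg m^2; total mass M = 9.4 kg.
k = √(I/M) = √(1.0659/9.4) = 0.33674 m.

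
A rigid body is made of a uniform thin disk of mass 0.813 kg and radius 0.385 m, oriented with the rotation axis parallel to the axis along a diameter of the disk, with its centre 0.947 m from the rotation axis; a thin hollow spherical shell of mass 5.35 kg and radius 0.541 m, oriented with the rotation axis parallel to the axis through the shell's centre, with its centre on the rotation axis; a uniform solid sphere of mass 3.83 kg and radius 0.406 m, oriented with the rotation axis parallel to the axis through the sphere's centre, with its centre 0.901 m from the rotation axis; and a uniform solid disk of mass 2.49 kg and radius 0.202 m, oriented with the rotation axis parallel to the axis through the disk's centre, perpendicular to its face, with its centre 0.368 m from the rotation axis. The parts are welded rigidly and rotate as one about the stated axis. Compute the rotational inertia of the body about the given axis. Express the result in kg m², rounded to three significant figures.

Thin disk: I_cm = (1/4)MR² = (1/4)(0.813)(0.385)² = 0.030127 kg m²; centre at d = 0.947 m, so the parallel axis theorem gives I = 0.030127 + (0.813)(0.947)² = 0.75923 kg m².
Spherical shell: I_cm = (2/3)MR² = (2/3)(5.35)(0.541)² = 1.0439 kg m²; axis through the centre, so I = 1.0439 kg m².
Solid sphere: I_cm = (2/5)MR² = (2/5)(3.83)(0.406)² = 0.25253 kg m²; centre at d = 0.901 m, so the parallel axis theorem gives I = 0.25253 + (3.83)(0.901)² = 3.3617 kg m².
Solid disk: I_cm = (1/2)MR² = (1/2)(2.49)(0.202)² = 0.050801 kg m²; centre at d = 0.368 m, so the parallel axis theorem gives I = 0.050801 + (2.49)(0.368)² = 0.38801 kg m².
Total I = 0.75923 + 1.0439 + 3.3617 + 0.38801 = 5.5529 kg m².

5.55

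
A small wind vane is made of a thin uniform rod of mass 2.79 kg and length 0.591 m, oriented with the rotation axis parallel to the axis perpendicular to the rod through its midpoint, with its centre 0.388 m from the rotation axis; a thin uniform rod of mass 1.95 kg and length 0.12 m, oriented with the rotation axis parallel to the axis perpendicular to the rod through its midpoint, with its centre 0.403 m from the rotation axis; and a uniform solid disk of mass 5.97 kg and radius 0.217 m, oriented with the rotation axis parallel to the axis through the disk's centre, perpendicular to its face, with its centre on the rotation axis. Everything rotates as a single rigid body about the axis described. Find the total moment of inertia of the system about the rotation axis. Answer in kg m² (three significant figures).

Thin rod: I_cm = (1/12)ML² = (1/12)(2.79)(0.591)² = 0.081208 kg m²; centre at d = 0.388 m, so the parallel axis theorem gives I = 0.081208 + (2.79)(0.388)² = 0.50123 kg m².
Thin rod: I_cm = (1/12)ML² = (1/12)(1.95)(0.12)² = 0.00234 kg m²; centre at d = 0.403 m, so the parallel axis theorem gives I = 0.00234 + (1.95)(0.403)² = 0.31904 kg m².
Solid disk: I_cm = (1/2)MR² = (1/2)(5.97)(0.217)² = 0.14056 kg m²; axis through the centre, so I = 0.14056 kg m².
Total I = 0.50123 + 0.31904 + 0.14056 = 0.96082 kg m².

0.961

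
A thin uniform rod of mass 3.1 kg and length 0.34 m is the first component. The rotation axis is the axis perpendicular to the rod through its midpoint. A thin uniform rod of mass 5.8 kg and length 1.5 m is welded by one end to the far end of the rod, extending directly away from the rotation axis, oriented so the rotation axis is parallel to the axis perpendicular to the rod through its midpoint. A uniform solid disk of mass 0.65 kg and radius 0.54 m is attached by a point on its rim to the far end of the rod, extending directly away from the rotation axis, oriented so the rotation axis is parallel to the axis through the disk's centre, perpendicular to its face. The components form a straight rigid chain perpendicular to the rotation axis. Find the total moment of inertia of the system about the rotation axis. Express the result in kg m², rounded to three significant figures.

Thin rod: I_cm = (1/12)ML² = (1/12)(3.1)(0.34)² = 0.029863 kg m²; axis through the centre, so I = 0.029863 kg m².
Thin rod: I_cm = (1/12)ML² = (1/12)(5.8)(1.5)² = 1.0875 kg m²; centre at d = 0.17 + 0.75 = 0.92 m, so I = I_cm + Md² gives I = 1.0875 + (5.8)(0.92)² = 5.9966 kg m².
Solid disk: I_cm = (1/2)MR² = (1/2)(0.65)(0.54)² = 0.09477 kg m²; centre at d = 0.17 + 0.75 + 0.75 + 0.54 = 2.21 m, so I = I_cm + Md² gives I = 0.09477 + (0.65)(2.21)² = 3.2694 kg m².
Total I = 0.029863 + 5.9966 + 3.2694 = 9.2959 kg m².

9.30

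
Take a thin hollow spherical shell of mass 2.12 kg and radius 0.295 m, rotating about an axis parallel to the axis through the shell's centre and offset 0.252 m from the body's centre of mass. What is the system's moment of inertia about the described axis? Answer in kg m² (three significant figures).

0.258

I_cm = (2/3)MR² = (2/3)(2.12)(0.295)² = 0.123 kg m²; centre at d = 0.252 m, so I = I_cm + Md² gives I = 0.123 + (2.12)(0.252)² = 0.25762 kg m².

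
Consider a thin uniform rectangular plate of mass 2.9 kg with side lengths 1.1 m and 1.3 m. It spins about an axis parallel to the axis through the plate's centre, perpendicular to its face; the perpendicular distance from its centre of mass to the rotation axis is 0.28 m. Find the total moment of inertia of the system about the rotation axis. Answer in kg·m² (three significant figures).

0.928

I_cm = (1/12)M(a²+b²) = (1/12)(2.9)[(1.1)² + (1.3)²] = 0.70083 kg·m²; centre at d = 0.28 m, so the parallel axis theorem gives I = 0.70083 + (2.9)(0.28)² = 0.92819 kg·m².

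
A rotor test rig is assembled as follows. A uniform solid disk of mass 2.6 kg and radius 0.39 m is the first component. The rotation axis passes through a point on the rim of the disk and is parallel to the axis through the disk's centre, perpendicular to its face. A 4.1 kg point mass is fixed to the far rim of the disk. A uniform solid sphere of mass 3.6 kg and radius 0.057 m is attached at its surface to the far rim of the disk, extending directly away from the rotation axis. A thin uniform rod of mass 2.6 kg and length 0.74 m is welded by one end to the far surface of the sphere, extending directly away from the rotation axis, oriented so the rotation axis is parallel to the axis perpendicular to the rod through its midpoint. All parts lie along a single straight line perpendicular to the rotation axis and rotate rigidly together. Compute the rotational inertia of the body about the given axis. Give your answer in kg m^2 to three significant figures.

Solid disk: I_cm = (1/2)MR² = (1/2)(2.6)(0.39)² = 0.19773 kg m^2; centre at d = 0.39 m, so I = I_cm + Md² gives I = 0.19773 + (2.6)(0.39)² = 0.59319 kg m^2.
Point mass: I_cm = 0; centre at d = 0.39 + 0.39 = 0.78 m, so I = I_cm + Md² gives I = 0 + (4.1)(0.78)² = 2.4944 kg m^2.
Solid sphere: I_cm = (2/5)MR² = (2/5)(3.6)(0.057)² = 0.0046786 kg m^2; centre at d = 0.39 + 0.39 + 0.057 = 0.837 m, so I = I_cm + Md² gives I = 0.0046786 + (3.6)(0.837)² = 2.5267 kg m^2.
Thin rod: I_cm = (1/12)ML² = (1/12)(2.6)(0.74)² = 0.11865 kg m^2; centre at d = 0.39 + 0.39 + 0.057 + 0.057 + 0.37 = 1.264 m, so I = I_cm + Md² gives I = 0.11865 + (2.6)(1.264)² = 4.2727 kg m^2.
Total I = 0.59319 + 2.4944 + 2.5267 + 4.2727 = 9.887 kg m^2.

9.89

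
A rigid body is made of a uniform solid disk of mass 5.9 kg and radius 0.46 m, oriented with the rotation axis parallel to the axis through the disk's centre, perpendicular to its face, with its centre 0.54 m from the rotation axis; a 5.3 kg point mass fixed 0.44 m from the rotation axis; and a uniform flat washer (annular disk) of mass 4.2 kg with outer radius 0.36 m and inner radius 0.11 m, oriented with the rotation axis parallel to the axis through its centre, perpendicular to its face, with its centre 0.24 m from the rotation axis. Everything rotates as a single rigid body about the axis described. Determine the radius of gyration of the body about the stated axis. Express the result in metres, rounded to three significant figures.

0.504

Solid disk: I_cm = (1/2)MR² = (1/2)(5.9)(0.46)² = 0.62422 kg m²; centre at d = 0.54 m, so I = I_cm + Md² gives I = 0.62422 + (5.9)(0.54)² = 2.3447 kg m².
Point mass: I_cm = 0; centre at d = 0.44 m, so I = I_cm + Md² gives I = 0 + (5.3)(0.44)² = 1.0261 kg m².
Annular disk: I_cm = (1/2)M(R²+r²) = (1/2)(4.2)[(0.36)² + (0.11)²] = 0.29757 kg m²; centre at d = 0.24 m, so I = I_cm + Md² gives I = 0.29757 + (4.2)(0.24)² = 0.53949 kg m².
Total I = 3.9102 kg m²; total mass M = 15.4 kg.
k = √(I/M) = √(3.9102/15.4) = 0.5039 m.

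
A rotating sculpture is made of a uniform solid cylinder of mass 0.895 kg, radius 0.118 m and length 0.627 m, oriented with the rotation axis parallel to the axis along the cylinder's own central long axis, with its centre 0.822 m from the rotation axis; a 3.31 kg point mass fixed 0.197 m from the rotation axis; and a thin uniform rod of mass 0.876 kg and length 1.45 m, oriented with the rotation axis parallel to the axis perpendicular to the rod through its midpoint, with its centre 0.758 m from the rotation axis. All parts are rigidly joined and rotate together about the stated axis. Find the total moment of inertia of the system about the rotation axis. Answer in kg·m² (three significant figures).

Solid cylinder: I_cm = (1/2)MR² = (1/2)(0.895)(0.118)² = 0.006231 kg·m²; centre at d = 0.822 m, so I = I_cm + Md² gives I = 0.006231 + (0.895)(0.822)² = 0.61097 kg·m².
Point mass: I_cm = 0; centre at d = 0.197 m, so I = I_cm + Md² gives I = 0 + (3.31)(0.197)² = 0.12846 kg·m².
Thin rod: I_cm = (1/12)ML² = (1/12)(0.876)(1.45)² = 0.15348 kg·m²; centre at d = 0.758 m, so I = I_cm + Md² gives I = 0.15348 + (0.876)(0.758)² = 0.6568 kg·m².
Total I = 0.61097 + 0.12846 + 0.6568 = 1.3962 kg·m².

1.40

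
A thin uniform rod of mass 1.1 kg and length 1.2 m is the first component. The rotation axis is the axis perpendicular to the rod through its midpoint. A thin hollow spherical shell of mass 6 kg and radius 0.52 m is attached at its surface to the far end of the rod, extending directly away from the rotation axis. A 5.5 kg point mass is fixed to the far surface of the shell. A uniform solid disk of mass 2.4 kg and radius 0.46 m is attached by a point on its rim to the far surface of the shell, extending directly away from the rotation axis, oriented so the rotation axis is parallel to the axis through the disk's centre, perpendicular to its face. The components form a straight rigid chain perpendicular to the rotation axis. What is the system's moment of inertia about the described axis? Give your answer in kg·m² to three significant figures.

34.4

Thin rod: I_cm = (1/12)ML² = (1/12)(1.1)(1.2)² = 0.132 kg·m²; axis through the centre, so I = 0.132 kg·m².
Spherical shell: I_cm = (2/3)MR² = (2/3)(6)(0.52)² = 1.0816 kg·m²; centre at d = 0.6 + 0.52 = 1.12 m, so I = I_cm + Md² gives I = 1.0816 + (6)(1.12)² = 8.608 kg·m².
Point mass: I_cm = 0; centre at d = 0.6 + 0.52 + 0.52 = 1.64 m, so I = I_cm + Md² gives I = 0 + (5.5)(1.64)² = 14.793 kg·m².
Solid disk: I_cm = (1/2)MR² = (1/2)(2.4)(0.46)² = 0.25392 kg·m²; centre at d = 0.6 + 0.52 + 0.52 + 0.46 = 2.1 m, so I = I_cm + Md² gives I = 0.25392 + (2.4)(2.1)² = 10.838 kg·m².
Total I = 0.132 + 8.608 + 14.793 + 10.838 = 34.371 kg·m².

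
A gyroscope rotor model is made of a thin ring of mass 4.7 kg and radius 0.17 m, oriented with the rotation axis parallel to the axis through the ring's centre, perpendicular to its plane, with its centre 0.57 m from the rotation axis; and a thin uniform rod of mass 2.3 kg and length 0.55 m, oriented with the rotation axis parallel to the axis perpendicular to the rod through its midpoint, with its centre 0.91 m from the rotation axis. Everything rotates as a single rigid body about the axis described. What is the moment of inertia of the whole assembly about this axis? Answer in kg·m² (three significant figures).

3.63

Thin ring: I_cm = MR² = (4.7)(0.17)² = 0.13583 kg·m²; centre at d = 0.57 m, so the parallel axis theorem gives I = 0.13583 + (4.7)(0.57)² = 1.6629 kg·m².
Thin rod: I_cm = (1/12)ML² = (1/12)(2.3)(0.55)² = 0.057979 kg·m²; centre at d = 0.91 m, so the parallel axis theorem gives I = 0.057979 + (2.3)(0.91)² = 1.9626 kg·m².
Total I = 1.6629 + 1.9626 = 3.6255 kg·m².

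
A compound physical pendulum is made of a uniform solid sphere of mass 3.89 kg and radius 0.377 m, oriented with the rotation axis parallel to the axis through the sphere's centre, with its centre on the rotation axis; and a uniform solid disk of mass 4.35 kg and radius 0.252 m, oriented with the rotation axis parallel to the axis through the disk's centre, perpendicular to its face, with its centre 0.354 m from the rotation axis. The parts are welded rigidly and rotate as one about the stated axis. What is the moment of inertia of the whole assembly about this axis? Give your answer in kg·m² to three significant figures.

0.904

Solid sphere: I_cm = (2/5)MR² = (2/5)(3.89)(0.377)² = 0.22115 kg·m²; axis through the centre, so I = 0.22115 kg·m².
Solid disk: I_cm = (1/2)MR² = (1/2)(4.35)(0.252)² = 0.13812 kg·m²; centre at d = 0.354 m, so I = I_cm + Md² gives I = 0.13812 + (4.35)(0.354)² = 0.68325 kg·m².
Total I = 0.22115 + 0.68325 = 0.9044 kg·m².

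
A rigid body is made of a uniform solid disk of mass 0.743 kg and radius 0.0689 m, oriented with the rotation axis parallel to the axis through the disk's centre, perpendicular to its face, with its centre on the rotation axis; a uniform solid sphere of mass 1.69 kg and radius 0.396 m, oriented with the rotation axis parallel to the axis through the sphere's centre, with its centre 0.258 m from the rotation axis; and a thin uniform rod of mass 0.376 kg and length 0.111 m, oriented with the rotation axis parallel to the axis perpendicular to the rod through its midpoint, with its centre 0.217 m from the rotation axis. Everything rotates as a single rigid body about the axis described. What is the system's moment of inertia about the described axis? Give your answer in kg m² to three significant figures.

0.238

Solid disk: I_cm = (1/2)MR² = (1/2)(0.743)(0.0689)² = 0.0017636 kg m²; axis through the centre, so I = 0.0017636 kg m².
Solid sphere: I_cm = (2/5)MR² = (2/5)(1.69)(0.396)² = 0.10601 kg m²; centre at d = 0.258 m, so the parallel axis theorem gives I = 0.10601 + (1.69)(0.258)² = 0.2185 kg m².
Thin rod: I_cm = (1/12)ML² = (1/12)(0.376)(0.111)² = 0.00038606 kg m²; centre at d = 0.217 m, so the parallel axis theorem gives I = 0.00038606 + (0.376)(0.217)² = 0.018092 kg m².
Total I = 0.0017636 + 0.2185 + 0.018092 = 0.23836 kg m².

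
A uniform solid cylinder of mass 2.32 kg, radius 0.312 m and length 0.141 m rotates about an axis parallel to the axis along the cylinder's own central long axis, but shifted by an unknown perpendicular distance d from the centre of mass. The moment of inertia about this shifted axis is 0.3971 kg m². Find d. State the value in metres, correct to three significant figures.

About the centre-of-mass axis, I_cm = (1/2)MR² = (1/2)(2.32)(0.312)² = 0.11292 kg m².
Parallel axis theorem: I = I_cm + Md², so Md² = 0.3971 − 0.11292 = 0.28418 kg m².
d = √(0.28418 / 2.32) = 0.34999 m.

0.350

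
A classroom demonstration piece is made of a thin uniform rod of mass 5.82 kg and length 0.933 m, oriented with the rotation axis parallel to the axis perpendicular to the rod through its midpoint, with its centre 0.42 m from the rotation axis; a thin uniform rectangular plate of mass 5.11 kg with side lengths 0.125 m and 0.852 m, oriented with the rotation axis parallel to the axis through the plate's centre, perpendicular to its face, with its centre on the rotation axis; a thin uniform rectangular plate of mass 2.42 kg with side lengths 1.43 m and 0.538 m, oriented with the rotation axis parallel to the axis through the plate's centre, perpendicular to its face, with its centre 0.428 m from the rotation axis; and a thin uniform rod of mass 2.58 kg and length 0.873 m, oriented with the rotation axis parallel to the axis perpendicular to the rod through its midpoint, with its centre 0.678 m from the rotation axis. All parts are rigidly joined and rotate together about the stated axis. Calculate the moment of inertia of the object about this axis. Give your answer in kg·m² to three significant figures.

Thin rod: I_cm = (1/12)ML² = (1/12)(5.82)(0.933)² = 0.42219 kg·m²; centre at d = 0.42 m, so I = I_cm + Md² gives I = 0.42219 + (5.82)(0.42)² = 1.4488 kg·m².
Rectangular plate: I_cm = (1/12)M(a²+b²) = (1/12)(5.11)[(0.125)² + (0.852)²] = 0.31577 kg·m²; axis through the centre, so I = 0.31577 kg·m².
Rectangular plate: I_cm = (1/12)M(a²+b²) = (1/12)(2.42)[(1.43)² + (0.538)²] = 0.47076 kg·m²; centre at d = 0.428 m, so I = I_cm + Md² gives I = 0.47076 + (2.42)(0.428)² = 0.91406 kg·m².
Thin rod: I_cm = (1/12)ML² = (1/12)(2.58)(0.873)² = 0.16386 kg·m²; centre at d = 0.678 m, so I = I_cm + Md² gives I = 0.16386 + (2.58)(0.678)² = 1.3498 kg·m².
Total I = 1.4488 + 0.31577 + 0.91406 + 1.3498 = 4.0285 kg·m².

4.03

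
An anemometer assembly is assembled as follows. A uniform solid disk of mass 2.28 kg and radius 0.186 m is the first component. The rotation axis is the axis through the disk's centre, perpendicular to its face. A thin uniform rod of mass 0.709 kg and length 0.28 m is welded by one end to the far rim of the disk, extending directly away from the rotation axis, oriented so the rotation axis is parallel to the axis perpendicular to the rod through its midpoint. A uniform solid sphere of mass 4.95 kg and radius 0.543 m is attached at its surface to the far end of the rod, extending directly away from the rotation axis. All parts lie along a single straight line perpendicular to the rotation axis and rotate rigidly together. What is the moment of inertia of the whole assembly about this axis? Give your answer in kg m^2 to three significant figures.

Solid disk: I_cm = (1/2)MR² = (1/2)(2.28)(0.186)² = 0.039439 kg m^2; axis through the centre, so I = 0.039439 kg m^2.
Thin rod: I_cm = (1/12)ML² = (1/12)(0.709)(0.28)² = 0.0046321 kg m^2; centre at d = 0.186 + 0.14 = 0.326 m, so I = I_cm + Md² gives I = 0.0046321 + (0.709)(0.326)² = 0.079982 kg m^2.
Solid sphere: I_cm = (2/5)MR² = (2/5)(4.95)(0.543)² = 0.5838 kg m^2; centre at d = 0.186 + 0.14 + 0.14 + 0.543 = 1.009 m, so I = I_cm + Md² gives I = 0.5838 + (4.95)(1.009)² = 5.6233 kg m^2.
Total I = 0.039439 + 0.079982 + 5.6233 = 5.7427 kg m^2.

5.74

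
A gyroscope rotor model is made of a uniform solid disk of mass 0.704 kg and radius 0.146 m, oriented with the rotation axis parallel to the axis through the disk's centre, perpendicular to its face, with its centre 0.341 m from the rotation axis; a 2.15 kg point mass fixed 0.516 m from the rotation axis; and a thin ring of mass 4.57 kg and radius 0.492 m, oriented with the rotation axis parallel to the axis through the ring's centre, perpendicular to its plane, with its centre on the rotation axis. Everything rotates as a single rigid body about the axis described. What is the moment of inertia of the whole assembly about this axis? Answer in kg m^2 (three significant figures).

Solid disk: I_cm = (1/2)MR² = (1/2)(0.704)(0.146)² = 0.0075032 kg m^2; centre at d = 0.341 m, so I = I_cm + Md² gives I = 0.0075032 + (0.704)(0.341)² = 0.089365 kg m^2.
Point mass: I_cm = 0; centre at d = 0.516 m, so I = I_cm + Md² gives I = 0 + (2.15)(0.516)² = 0.57245 kg m^2.
Thin ring: I_cm = MR² = (4.57)(0.492)² = 1.1062 kg m^2; axis through the centre, so I = 1.1062 kg m^2.
Total I = 0.089365 + 0.57245 + 1.1062 = 1.768 kg m^2.

1.77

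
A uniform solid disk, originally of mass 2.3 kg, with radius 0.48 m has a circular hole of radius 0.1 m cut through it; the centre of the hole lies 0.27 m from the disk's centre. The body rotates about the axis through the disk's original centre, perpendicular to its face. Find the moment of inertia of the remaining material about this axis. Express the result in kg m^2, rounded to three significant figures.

0.257

Unpierced body about its centre: I₀ = (1/2)MR² = (1/2)(2.3)(0.48)² = 0.26496 kg m^2.
The removed disk has mass m = M·(r/R)² = (2.3)(0.1/0.48)² = 0.099826 kg (same uniform areal density).
Its moment of inertia about the rotation axis (parallel-axis theorem): I_hole = (1/2)mr² + md² = (1/2)(0.099826)(0.1)² + (0.099826)(0.27)² = 0.0077765 kg m^2.
Treating the hole as negative mass, I = I₀ − I_hole = 0.26496 − 0.0077765 = 0.25718 kg m^2.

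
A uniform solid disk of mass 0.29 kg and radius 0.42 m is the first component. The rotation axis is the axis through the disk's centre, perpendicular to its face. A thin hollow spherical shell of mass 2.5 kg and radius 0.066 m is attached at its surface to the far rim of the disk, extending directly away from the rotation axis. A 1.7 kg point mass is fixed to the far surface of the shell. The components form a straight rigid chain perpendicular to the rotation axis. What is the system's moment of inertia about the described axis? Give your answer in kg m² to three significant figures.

1.14

Solid disk: I_cm = (1/2)MR² = (1/2)(0.29)(0.42)² = 0.025578 kg m²; axis through the centre, so I = 0.025578 kg m².
Spherical shell: I_cm = (2/3)MR² = (2/3)(2.5)(0.066)² = 0.00726 kg m²; centre at d = 0.42 + 0.066 = 0.486 m, so the parallel axis theorem gives I = 0.00726 + (2.5)(0.486)² = 0.59775 kg m².
Point mass: I_cm = 0; centre at d = 0.42 + 0.066 + 0.066 = 0.552 m, so the parallel axis theorem gives I = 0 + (1.7)(0.552)² = 0.518 kg m².
Total I = 0.025578 + 0.59775 + 0.518 = 1.1413 kg m².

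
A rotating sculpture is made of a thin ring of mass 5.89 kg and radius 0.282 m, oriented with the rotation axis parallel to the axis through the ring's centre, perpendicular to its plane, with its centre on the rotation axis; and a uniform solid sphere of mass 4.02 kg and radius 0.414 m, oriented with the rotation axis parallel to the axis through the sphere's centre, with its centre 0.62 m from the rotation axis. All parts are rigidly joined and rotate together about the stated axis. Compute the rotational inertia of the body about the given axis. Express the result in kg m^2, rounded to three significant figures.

2.29

Thin ring: I_cm = MR² = (5.89)(0.282)² = 0.4684 kg m^2; axis through the centre, so I = 0.4684 kg m^2.
Solid sphere: I_cm = (2/5)MR² = (2/5)(4.02)(0.414)² = 0.2756 kg m^2; centre at d = 0.62 m, so the parallel axis theorem gives I = 0.2756 + (4.02)(0.62)² = 1.8209 kg m^2.
Total I = 0.4684 + 1.8209 = 2.2893 kg m^2.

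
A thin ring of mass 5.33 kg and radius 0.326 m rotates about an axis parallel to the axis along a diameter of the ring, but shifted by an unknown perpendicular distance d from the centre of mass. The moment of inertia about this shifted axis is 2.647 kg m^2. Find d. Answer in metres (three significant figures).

0.666

About the centre-of-mass axis, I_cm = (1/2)MR² = (1/2)(5.33)(0.326)² = 0.28323 kg m^2.
Parallel axis theorem: I = I_cm + Md², so Md² = 2.647 − 0.28323 = 2.3638 kg m^2.
d = √(2.3638 / 5.33) = 0.66595 m.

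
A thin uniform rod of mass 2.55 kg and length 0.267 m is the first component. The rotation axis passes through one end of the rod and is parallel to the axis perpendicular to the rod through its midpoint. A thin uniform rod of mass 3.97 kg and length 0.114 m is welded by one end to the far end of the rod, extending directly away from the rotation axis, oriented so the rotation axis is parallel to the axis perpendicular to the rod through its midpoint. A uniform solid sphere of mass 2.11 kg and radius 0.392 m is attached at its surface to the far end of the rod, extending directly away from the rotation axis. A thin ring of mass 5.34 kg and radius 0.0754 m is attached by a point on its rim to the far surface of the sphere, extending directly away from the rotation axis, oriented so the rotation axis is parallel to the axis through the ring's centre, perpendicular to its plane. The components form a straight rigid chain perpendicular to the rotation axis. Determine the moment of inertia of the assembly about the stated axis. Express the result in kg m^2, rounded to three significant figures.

10.1

Thin rod: I_cm = (1/12)ML² = (1/12)(2.55)(0.267)² = 0.015149 kg m^2; centre at d = 0.1335 m, so the parallel axis theorem gives I = 0.015149 + (2.55)(0.1335)² = 0.060596 kg m^2.
Thin rod: I_cm = (1/12)ML² = (1/12)(3.97)(0.114)² = 0.0042995 kg m^2; centre at d = 0.1335 + 0.1335 + 0.057 = 0.324 m, so the parallel axis theorem gives I = 0.0042995 + (3.97)(0.324)² = 0.42105 kg m^2.
Solid sphere: I_cm = (2/5)MR² = (2/5)(2.11)(0.392)² = 0.12969 kg m^2; centre at d = 0.1335 + 0.1335 + 0.057 + 0.057 + 0.392 = 0.773 m, so the parallel axis theorem gives I = 0.12969 + (2.11)(0.773)² = 1.3905 kg m^2.
Thin ring: I_cm = MR² = (5.34)(0.0754)² = 0.030359 kg m^2; centre at d = 0.1335 + 0.1335 + 0.057 + 0.057 + 0.392 + 0.392 + 0.0754 = 1.2404 m, so the parallel axis theorem gives I = 0.030359 + (5.34)(1.2404)² = 8.2464 kg m^2.
Total I = 0.060596 + 0.42105 + 1.3905 + 8.2464 = 10.119 kg m^2.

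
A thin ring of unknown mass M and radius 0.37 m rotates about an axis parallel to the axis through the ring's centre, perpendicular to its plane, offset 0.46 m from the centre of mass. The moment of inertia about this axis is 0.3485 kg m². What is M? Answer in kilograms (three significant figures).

1.00

I = I_cm + Md² = MR² + Md² = M·[1·(0.37)² + (0.46)²] = M·0.3485.
So M = 0.3485 / 0.3485 = 1 kg.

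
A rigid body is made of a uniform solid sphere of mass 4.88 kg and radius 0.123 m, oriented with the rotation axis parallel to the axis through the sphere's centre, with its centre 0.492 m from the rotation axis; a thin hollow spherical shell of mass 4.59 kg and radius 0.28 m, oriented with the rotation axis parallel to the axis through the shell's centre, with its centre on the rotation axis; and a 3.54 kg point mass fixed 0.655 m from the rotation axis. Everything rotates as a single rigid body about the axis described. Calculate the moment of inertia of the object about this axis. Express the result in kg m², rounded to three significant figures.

2.97

Solid sphere: I_cm = (2/5)MR² = (2/5)(4.88)(0.123)² = 0.029532 kg m²; centre at d = 0.492 m, so I = I_cm + Md² gives I = 0.029532 + (4.88)(0.492)² = 1.2108 kg m².
Spherical shell: I_cm = (2/3)MR² = (2/3)(4.59)(0.28)² = 0.2399 kg m²; axis through the centre, so I = 0.2399 kg m².
Point mass: I_cm = 0; centre at d = 0.655 m, so I = I_cm + Md² gives I = 0 + (3.54)(0.655)² = 1.5187 kg m².
Total I = 1.2108 + 0.2399 + 1.5187 = 2.9695 kg m².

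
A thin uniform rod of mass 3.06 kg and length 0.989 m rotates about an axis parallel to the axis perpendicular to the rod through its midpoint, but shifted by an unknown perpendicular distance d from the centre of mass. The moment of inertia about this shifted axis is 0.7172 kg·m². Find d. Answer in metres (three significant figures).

0.391

About the centre-of-mass axis, I_cm = (1/12)ML² = (1/12)(3.06)(0.989)² = 0.24942 kg·m².
Parallel axis theorem: I = I_cm + Md², so Md² = 0.7172 − 0.24942 = 0.46778 kg·m².
d = √(0.46778 / 3.06) = 0.39098 m.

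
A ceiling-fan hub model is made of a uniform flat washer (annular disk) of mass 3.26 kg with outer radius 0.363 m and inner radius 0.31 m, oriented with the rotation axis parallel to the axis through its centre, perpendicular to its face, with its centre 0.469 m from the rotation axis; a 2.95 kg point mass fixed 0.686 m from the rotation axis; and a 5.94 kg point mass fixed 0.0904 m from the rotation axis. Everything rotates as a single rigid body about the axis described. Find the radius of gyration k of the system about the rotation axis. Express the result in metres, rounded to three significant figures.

0.456

Annular disk: I_cm = (1/2)M(R²+r²) = (1/2)(3.26)[(0.363)² + (0.31)²] = 0.37143 kg m²; centre at d = 0.469 m, so the parallel axis theorem gives I = 0.37143 + (3.26)(0.469)² = 1.0885 kg m².
Point mass: I_cm = 0; centre at d = 0.686 m, so the parallel axis theorem gives I = 0 + (2.95)(0.686)² = 1.3883 kg m².
Point mass: I_cm = 0; centre at d = 0.0904 m, so the parallel axis theorem gives I = 0 + (5.94)(0.0904)² = 0.048543 kg m².
Total I = 2.5253 kg m²; total mass M = 12.15 kg.
k = √(I/M) = √(2.5253/12.15) = 0.4559 m.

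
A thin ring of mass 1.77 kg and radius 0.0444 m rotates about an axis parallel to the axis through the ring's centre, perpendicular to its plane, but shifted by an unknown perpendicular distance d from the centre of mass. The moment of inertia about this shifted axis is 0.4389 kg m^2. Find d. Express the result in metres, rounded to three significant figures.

About the centre-of-mass axis, I_cm = MR² = (1.77)(0.0444)² = 0.0034893 kg m^2.
Parallel axis theorem: I = I_cm + Md², so Md² = 0.4389 − 0.0034893 = 0.43541 kg m^2.
d = √(0.43541 / 1.77) = 0.49598 m.

0.496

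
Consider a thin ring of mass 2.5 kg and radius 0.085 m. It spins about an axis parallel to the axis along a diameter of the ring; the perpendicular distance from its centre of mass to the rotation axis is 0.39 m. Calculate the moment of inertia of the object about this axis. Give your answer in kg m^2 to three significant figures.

I_cm = (1/2)MR² = (1/2)(2.5)(0.085)² = 0.0090313 kg m^2; centre at d = 0.39 m, so the parallel axis theorem gives I = 0.0090313 + (2.5)(0.39)² = 0.38928 kg m^2.

0.389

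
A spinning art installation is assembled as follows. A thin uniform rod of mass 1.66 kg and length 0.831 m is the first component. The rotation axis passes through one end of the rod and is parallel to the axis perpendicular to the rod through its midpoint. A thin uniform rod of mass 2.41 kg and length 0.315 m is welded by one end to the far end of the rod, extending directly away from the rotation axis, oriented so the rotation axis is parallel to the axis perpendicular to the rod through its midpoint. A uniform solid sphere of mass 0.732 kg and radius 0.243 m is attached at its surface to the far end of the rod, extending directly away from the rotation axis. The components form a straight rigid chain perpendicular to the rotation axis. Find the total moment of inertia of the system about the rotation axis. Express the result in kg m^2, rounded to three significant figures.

Thin rod: I_cm = (1/12)ML² = (1/12)(1.66)(0.831)² = 0.095528 kg m^2; centre at d = 0.4155 m, so I = I_cm + Md² gives I = 0.095528 + (1.66)(0.4155)² = 0.38211 kg m^2.
Thin rod: I_cm = (1/12)ML² = (1/12)(2.41)(0.315)² = 0.019928 kg m^2; centre at d = 0.4155 + 0.4155 + 0.1575 = 0.9885 m, so I = I_cm + Md² gives I = 0.019928 + (2.41)(0.9885)² = 2.3748 kg m^2.
Solid sphere: I_cm = (2/5)MR² = (2/5)(0.732)(0.243)² = 0.01729 kg m^2; centre at d = 0.4155 + 0.4155 + 0.1575 + 0.1575 + 0.243 = 1.389 m, so I = I_cm + Md² gives I = 0.01729 + (0.732)(1.389)² = 1.4296 kg m^2.
Total I = 0.38211 + 2.3748 + 1.4296 = 4.1865 kg m^2.

4.19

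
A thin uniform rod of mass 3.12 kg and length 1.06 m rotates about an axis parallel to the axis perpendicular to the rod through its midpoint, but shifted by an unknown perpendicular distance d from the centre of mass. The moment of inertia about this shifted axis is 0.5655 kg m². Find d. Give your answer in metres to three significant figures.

About the centre-of-mass axis, I_cm = (1/12)ML² = (1/12)(3.12)(1.06)² = 0.29214 kg m².
Parallel axis theorem: I = I_cm + Md², so Md² = 0.5655 − 0.29214 = 0.27336 kg m².
d = √(0.27336 / 3.12) = 0.296 m.

0.296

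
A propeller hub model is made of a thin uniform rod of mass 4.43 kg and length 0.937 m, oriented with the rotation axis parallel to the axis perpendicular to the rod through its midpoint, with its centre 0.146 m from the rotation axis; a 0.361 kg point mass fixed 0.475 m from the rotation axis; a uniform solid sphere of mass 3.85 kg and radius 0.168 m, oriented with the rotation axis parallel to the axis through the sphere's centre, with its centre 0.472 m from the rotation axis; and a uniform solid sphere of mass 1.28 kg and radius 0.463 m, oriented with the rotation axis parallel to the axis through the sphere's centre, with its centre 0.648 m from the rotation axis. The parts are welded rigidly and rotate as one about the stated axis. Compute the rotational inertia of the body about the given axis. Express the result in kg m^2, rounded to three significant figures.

Thin rod: I_cm = (1/12)ML² = (1/12)(4.43)(0.937)² = 0.32412 kg m^2; centre at d = 0.146 m, so the parallel axis theorem gives I = 0.32412 + (4.43)(0.146)² = 0.41855 kg m^2.
Point mass: I_cm = 0; centre at d = 0.475 m, so the parallel axis theorem gives I = 0 + (0.361)(0.475)² = 0.081451 kg m^2.
Solid sphere: I_cm = (2/5)MR² = (2/5)(3.85)(0.168)² = 0.043465 kg m^2; centre at d = 0.472 m, so the parallel axis theorem gives I = 0.043465 + (3.85)(0.472)² = 0.90118 kg m^2.
Solid sphere: I_cm = (2/5)MR² = (2/5)(1.28)(0.463)² = 0.10976 kg m^2; centre at d = 0.648 m, so the parallel axis theorem gives I = 0.10976 + (1.28)(0.648)² = 0.64723 kg m^2.
Total I = 0.41855 + 0.081451 + 0.90118 + 0.64723 = 2.0484 kg m^2.

2.05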